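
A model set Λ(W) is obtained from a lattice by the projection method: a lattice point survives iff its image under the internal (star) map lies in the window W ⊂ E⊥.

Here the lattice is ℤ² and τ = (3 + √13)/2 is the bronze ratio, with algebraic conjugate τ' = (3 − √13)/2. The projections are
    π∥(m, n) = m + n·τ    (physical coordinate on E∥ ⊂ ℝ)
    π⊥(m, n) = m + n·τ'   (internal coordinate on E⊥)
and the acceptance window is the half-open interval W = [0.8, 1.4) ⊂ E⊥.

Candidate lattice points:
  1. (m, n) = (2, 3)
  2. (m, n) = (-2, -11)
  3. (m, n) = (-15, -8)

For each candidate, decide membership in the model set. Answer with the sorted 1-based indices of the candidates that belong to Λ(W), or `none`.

Numerically τ ≈ 3.3028 and τ' = −1/τ ≈ -0.3028.
#1 (2,3): internal coord 2 + (3)·τ' = +1.0917; +1.0917 ∈ [0.8, 1.4) → IN Λ
#2 (-2,-11): internal coord -2 + (-11)·τ' = +1.3305; +1.3305 ∈ [0.8, 1.4) → IN Λ
#3 (-15,-8): internal coord -15 + (-8)·τ' = -12.5778; -12.5778 ∉ [0.8, 1.4) → out

1, 2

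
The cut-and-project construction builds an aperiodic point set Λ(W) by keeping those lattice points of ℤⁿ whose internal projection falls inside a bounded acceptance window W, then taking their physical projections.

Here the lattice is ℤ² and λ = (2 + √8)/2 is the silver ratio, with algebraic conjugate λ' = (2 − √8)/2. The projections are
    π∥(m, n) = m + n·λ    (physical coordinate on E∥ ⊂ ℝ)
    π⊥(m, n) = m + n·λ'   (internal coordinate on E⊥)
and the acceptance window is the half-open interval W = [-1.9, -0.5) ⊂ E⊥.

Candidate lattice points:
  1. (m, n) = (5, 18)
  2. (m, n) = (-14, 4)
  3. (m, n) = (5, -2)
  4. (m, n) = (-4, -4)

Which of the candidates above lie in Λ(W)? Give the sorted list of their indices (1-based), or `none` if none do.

none

Compute λ' = (2−√8)/2 = -0.4142, so π⊥(m,n) = m -0.4142·n.
candidate 1: (m,n)=(5,18) → π∥ = 5+18·λ ≈ 48.4558, π⊥ = 5+18·λ' ≈ -2.4558 ∉ [-1.9, -0.5) ⇒ out
candidate 2: (m,n)=(-14,4) → π∥ = -14+4·λ ≈ -4.3431, π⊥ = -14+4·λ' ≈ -15.6569 ∉ [-1.9, -0.5) ⇒ out
candidate 3: (m,n)=(5,-2) → π∥ = 5-2·λ ≈ 0.1716, π⊥ = 5-2·λ' ≈ 5.8284 ∉ [-1.9, -0.5) ⇒ out
candidate 4: (m,n)=(-4,-4) → π∥ = -4-4·λ ≈ -13.6569, π⊥ = -4-4·λ' ≈ -2.3431 ∉ [-1.9, -0.5) ⇒ out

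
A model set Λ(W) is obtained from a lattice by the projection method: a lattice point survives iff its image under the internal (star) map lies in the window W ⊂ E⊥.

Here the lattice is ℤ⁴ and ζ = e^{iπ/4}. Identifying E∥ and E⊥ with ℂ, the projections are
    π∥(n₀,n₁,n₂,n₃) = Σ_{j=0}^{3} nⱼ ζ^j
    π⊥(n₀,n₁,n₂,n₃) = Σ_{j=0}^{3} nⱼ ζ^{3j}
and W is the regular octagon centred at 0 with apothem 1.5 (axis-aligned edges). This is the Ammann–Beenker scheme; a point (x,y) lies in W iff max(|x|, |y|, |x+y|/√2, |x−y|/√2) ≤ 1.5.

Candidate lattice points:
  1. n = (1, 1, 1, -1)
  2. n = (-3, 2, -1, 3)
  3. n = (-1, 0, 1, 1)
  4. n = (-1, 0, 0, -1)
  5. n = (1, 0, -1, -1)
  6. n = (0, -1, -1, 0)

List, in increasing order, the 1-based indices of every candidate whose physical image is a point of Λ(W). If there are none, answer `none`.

1, 3, 5, 6

With ζ = e^{iπ/4} the internal vectors are ζ^0,ζ^3,ζ^6,ζ^9.
#1 (1, 1, 1, -1): internal (-0.4142, -1.0000); octagon support 1.0000 vs apothem 1.5 → ∈ W
#2 (-3, 2, -1, 3): internal (-2.2929, 4.5355); octagon support 4.8284 vs apothem 1.5 → ∉ W
#3 (-1, 0, 1, 1): internal (-0.2929, -0.2929); octagon support 0.4142 vs apothem 1.5 → ∈ W
#4 (-1, 0, 0, -1): internal (-1.7071, -0.7071); octagon support 1.7071 vs apothem 1.5 → ∉ W
#5 (1, 0, -1, -1): internal (0.2929, 0.2929); octagon support 0.4142 vs apothem 1.5 → ∈ W
#6 (0, -1, -1, 0): internal (0.7071, 0.2929); octagon support 0.7071 vs apothem 1.5 → ∈ W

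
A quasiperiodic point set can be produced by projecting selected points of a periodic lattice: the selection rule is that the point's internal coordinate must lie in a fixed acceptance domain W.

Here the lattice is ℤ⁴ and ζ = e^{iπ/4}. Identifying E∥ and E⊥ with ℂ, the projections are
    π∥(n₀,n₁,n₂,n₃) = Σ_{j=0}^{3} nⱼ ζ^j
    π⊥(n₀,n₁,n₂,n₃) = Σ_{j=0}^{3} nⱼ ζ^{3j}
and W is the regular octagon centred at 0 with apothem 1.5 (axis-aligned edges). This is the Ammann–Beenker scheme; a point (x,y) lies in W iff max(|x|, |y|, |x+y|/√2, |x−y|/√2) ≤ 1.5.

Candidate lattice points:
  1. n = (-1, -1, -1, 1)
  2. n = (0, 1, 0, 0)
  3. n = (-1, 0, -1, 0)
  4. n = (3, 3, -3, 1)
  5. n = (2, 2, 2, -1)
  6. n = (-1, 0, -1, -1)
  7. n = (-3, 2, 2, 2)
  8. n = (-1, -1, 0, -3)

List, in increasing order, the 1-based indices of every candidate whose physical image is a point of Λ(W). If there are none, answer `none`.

1, 2, 3, 5

With ζ = e^{iπ/4} the internal vectors are ζ^0,ζ^3,ζ^6,ζ^9.
#1 (-1, -1, -1, 1): internal (0.414214, 1.000000); octagon support 1.000000 vs apothem 1.5 → ∈ W
#2 (0, 1, 0, 0): internal (-0.707107, 0.707107); octagon support 1.000000 vs apothem 1.5 → ∈ W
#3 (-1, 0, -1, 0): internal (-1.000000, 1.000000); octagon support 1.414214 vs apothem 1.5 → ∈ W
#4 (3, 3, -3, 1): internal (1.585786, 5.828427); octagon support 5.828427 vs apothem 1.5 → ∉ W
#5 (2, 2, 2, -1): internal (-0.121320, -1.292893); octagon support 1.292893 vs apothem 1.5 → ∈ W
#6 (-1, 0, -1, -1): internal (-1.707107, 0.292893); octagon support 1.707107 vs apothem 1.5 → ∉ W
#7 (-3, 2, 2, 2): internal (-3.000000, 0.828427); octagon support 3.000000 vs apothem 1.5 → ∉ W
#8 (-1, -1, 0, -3): internal (-2.414214, -2.828427); octagon support 3.707107 vs apothem 1.5 → ∉ W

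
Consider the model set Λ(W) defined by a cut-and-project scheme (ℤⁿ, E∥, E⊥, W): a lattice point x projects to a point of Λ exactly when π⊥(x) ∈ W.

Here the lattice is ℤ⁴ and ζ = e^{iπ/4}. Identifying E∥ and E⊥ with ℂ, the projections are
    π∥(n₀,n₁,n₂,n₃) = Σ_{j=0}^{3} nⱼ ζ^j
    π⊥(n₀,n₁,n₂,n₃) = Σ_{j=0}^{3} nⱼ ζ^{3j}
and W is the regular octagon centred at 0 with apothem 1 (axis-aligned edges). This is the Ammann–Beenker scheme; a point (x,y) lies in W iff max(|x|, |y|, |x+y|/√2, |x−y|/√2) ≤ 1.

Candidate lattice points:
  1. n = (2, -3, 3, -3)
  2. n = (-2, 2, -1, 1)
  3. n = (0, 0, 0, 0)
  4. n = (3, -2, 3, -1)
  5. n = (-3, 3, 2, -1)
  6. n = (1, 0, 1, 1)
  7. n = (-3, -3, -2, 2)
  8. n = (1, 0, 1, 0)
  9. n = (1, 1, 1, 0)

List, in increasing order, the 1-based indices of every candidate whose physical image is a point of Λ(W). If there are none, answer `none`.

Internal map: ζ^{3j} for j=0..3 gives (1,0), (−√2/2,√2/2), (0,−1), (√2/2,√2/2).
candidate 1: n = (2, -3, 3, -3) → π⊥ ≈ (+2.00000, -7.24264); max(|x|,|y|,|x±y|/√2) = 7.24264 > 1 ⇒ ∉ W
candidate 2: n = (-2, 2, -1, 1) → π⊥ ≈ (-2.70711, +3.12132); max(|x|,|y|,|x±y|/√2) = 4.12132 > 1 ⇒ ∉ W
candidate 3: n = (0, 0, 0, 0) → π⊥ ≈ (+0.00000, +0.00000); max(|x|,|y|,|x±y|/√2) = 0.00000 ≤ 1 ⇒ ∈ W
candidate 4: n = (3, -2, 3, -1) → π⊥ ≈ (+3.70711, -5.12132); max(|x|,|y|,|x±y|/√2) = 6.24264 > 1 ⇒ ∉ W
candidate 5: n = (-3, 3, 2, -1) → π⊥ ≈ (-5.82843, -0.58579); max(|x|,|y|,|x±y|/√2) = 5.82843 > 1 ⇒ ∉ W
candidate 6: n = (1, 0, 1, 1) → π⊥ ≈ (+1.70711, -0.29289); max(|x|,|y|,|x±y|/√2) = 1.70711 > 1 ⇒ ∉ W
candidate 7: n = (-3, -3, -2, 2) → π⊥ ≈ (+0.53553, +1.29289); max(|x|,|y|,|x±y|/√2) = 1.29289 > 1 ⇒ ∉ W
candidate 8: n = (1, 0, 1, 0) → π⊥ ≈ (+1.00000, -1.00000); max(|x|,|y|,|x±y|/√2) = 1.41421 > 1 ⇒ ∉ W
candidate 9: n = (1, 1, 1, 0) → π⊥ ≈ (+0.29289, -0.29289); max(|x|,|y|,|x±y|/√2) = 0.41421 ≤ 1 ⇒ ∈ W

3, 9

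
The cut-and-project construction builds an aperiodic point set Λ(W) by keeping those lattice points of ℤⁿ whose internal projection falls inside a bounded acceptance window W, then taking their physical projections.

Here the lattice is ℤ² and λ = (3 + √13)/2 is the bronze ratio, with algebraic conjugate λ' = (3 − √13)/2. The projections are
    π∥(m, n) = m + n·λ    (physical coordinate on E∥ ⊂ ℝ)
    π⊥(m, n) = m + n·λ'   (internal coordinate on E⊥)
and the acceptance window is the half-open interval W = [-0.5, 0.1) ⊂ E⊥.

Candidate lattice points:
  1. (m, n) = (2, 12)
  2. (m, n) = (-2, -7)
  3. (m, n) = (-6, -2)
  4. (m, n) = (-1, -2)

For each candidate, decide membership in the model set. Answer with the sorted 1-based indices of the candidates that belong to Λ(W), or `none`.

λ' = (3−√13)/2 ≈ -0.302776.
[1] lift (2,12): star map gives -1.633308; window check -0.5 ≤ -1.633308 < 0.1 is false → out
[2] lift (-2,-7): star map gives 0.119429; window check -0.5 ≤ 0.119429 < 0.1 is false → out
[3] lift (-6,-2): star map gives -5.394449; window check -0.5 ≤ -5.394449 < 0.1 is false → out
[4] lift (-1,-2): star map gives -0.394449; window check -0.5 ≤ -0.394449 < 0.1 is true → IN Λ

4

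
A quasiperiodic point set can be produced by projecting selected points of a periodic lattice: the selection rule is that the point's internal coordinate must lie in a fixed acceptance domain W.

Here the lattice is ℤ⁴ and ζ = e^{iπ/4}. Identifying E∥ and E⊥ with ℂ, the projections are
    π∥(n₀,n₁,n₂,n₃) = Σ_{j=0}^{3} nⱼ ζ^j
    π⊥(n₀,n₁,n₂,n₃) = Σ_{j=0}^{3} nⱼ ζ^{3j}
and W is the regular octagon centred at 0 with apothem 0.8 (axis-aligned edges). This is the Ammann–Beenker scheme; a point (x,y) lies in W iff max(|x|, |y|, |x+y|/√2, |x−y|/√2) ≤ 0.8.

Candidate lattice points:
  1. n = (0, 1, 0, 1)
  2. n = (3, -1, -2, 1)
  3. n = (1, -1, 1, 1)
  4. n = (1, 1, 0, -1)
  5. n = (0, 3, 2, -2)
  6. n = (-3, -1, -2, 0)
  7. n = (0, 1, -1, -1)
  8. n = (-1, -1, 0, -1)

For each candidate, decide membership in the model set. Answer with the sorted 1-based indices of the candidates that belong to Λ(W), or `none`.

Internal map: ζ^{3j} for j=0..3 gives (1,0), (−√2/2,√2/2), (0,−1), (√2/2,√2/2).
candidate 1: n = (0, 1, 0, 1) → π⊥ ≈ (+0.000000, +1.414214); max(|x|,|y|,|x±y|/√2) = 1.414214 > 0.8 ⇒ ∉ W
candidate 2: n = (3, -1, -2, 1) → π⊥ ≈ (+4.414214, +2.000000); max(|x|,|y|,|x±y|/√2) = 4.535534 > 0.8 ⇒ ∉ W
candidate 3: n = (1, -1, 1, 1) → π⊥ ≈ (+2.414214, -1.000000); max(|x|,|y|,|x±y|/√2) = 2.414214 > 0.8 ⇒ ∉ W
candidate 4: n = (1, 1, 0, -1) → π⊥ ≈ (-0.414214, +0.000000); max(|x|,|y|,|x±y|/√2) = 0.414214 ≤ 0.8 ⇒ ∈ W
candidate 5: n = (0, 3, 2, -2) → π⊥ ≈ (-3.535534, -1.292893); max(|x|,|y|,|x±y|/√2) = 3.535534 > 0.8 ⇒ ∉ W
candidate 6: n = (-3, -1, -2, 0) → π⊥ ≈ (-2.292893, +1.292893); max(|x|,|y|,|x±y|/√2) = 2.535534 > 0.8 ⇒ ∉ W
candidate 7: n = (0, 1, -1, -1) → π⊥ ≈ (-1.414214, +1.000000); max(|x|,|y|,|x±y|/√2) = 1.707107 > 0.8 ⇒ ∉ W
candidate 8: n = (-1, -1, 0, -1) → π⊥ ≈ (-1.000000, -1.414214); max(|x|,|y|,|x±y|/√2) = 1.707107 > 0.8 ⇒ ∉ W

4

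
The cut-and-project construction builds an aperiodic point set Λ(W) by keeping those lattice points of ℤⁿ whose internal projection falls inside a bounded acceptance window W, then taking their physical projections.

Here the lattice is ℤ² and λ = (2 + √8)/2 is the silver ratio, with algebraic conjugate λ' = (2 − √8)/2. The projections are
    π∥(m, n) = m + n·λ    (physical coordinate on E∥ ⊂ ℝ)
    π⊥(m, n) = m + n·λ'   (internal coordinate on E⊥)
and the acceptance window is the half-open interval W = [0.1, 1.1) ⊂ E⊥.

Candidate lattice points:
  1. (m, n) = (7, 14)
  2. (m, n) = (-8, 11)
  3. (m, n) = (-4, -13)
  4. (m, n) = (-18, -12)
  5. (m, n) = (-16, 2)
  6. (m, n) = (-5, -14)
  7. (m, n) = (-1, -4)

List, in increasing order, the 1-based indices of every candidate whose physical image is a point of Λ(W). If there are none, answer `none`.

6, 7

Numerically λ ≈ 2.41421 and λ' = −1/λ ≈ -0.41421.
#1 (7,14): internal coord 7 + (14)·λ' = +1.20101; +1.20101 ∉ [0.1, 1.1) → out
#2 (-8,11): internal coord -8 + (11)·λ' = -12.55635; -12.55635 ∉ [0.1, 1.1) → out
#3 (-4,-13): internal coord -4 + (-13)·λ' = +1.38478; +1.38478 ∉ [0.1, 1.1) → out
#4 (-18,-12): internal coord -18 + (-12)·λ' = -13.02944; -13.02944 ∉ [0.1, 1.1) → out
#5 (-16,2): internal coord -16 + (2)·λ' = -16.82843; -16.82843 ∉ [0.1, 1.1) → out
#6 (-5,-14): internal coord -5 + (-14)·λ' = +0.79899; +0.79899 ∈ [0.1, 1.1) → IN Λ
#7 (-1,-4): internal coord -1 + (-4)·λ' = +0.65685; +0.65685 ∈ [0.1, 1.1) → IN Λ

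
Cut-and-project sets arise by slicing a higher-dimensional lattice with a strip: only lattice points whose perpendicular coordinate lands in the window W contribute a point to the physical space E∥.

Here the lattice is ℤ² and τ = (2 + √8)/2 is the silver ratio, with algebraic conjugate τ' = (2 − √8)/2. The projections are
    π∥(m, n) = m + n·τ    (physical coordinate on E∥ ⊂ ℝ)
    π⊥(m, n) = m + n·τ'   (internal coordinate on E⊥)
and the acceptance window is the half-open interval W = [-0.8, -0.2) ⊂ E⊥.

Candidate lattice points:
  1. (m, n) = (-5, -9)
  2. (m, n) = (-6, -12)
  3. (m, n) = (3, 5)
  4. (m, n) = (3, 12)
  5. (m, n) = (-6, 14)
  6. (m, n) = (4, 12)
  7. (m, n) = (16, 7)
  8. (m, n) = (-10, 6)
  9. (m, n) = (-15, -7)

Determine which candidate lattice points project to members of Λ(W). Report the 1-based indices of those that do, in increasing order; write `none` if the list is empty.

none

Compute τ' = (2−√8)/2 = -0.4142, so π⊥(m,n) = m -0.4142·n.
candidate 1: (m,n)=(-5,-9) → π∥ = -5-9·τ ≈ -26.7279, π⊥ = -5-9·τ' ≈ -1.2721 ∉ [-0.8, -0.2) ⇒ out
candidate 2: (m,n)=(-6,-12) → π∥ = -6-12·τ ≈ -34.9706, π⊥ = -6-12·τ' ≈ -1.0294 ∉ [-0.8, -0.2) ⇒ out
candidate 3: (m,n)=(3,5) → π∥ = 3+5·τ ≈ 15.0711, π⊥ = 3+5·τ' ≈ 0.9289 ∉ [-0.8, -0.2) ⇒ out
candidate 4: (m,n)=(3,12) → π∥ = 3+12·τ ≈ 31.9706, π⊥ = 3+12·τ' ≈ -1.9706 ∉ [-0.8, -0.2) ⇒ out
candidate 5: (m,n)=(-6,14) → π∥ = -6+14·τ ≈ 27.7990, π⊥ = -6+14·τ' ≈ -11.7990 ∉ [-0.8, -0.2) ⇒ out
candidate 6: (m,n)=(4,12) → π∥ = 4+12·τ ≈ 32.9706, π⊥ = 4+12·τ' ≈ -0.9706 ∉ [-0.8, -0.2) ⇒ out
candidate 7: (m,n)=(16,7) → π∥ = 16+7·τ ≈ 32.8995, π⊥ = 16+7·τ' ≈ 13.1005 ∉ [-0.8, -0.2) ⇒ out
candidate 8: (m,n)=(-10,6) → π∥ = -10+6·τ ≈ 4.4853, π⊥ = -10+6·τ' ≈ -12.4853 ∉ [-0.8, -0.2) ⇒ out
candidate 9: (m,n)=(-15,-7) → π∥ = -15-7·τ ≈ -31.8995, π⊥ = -15-7·τ' ≈ -12.1005 ∉ [-0.8, -0.2) ⇒ out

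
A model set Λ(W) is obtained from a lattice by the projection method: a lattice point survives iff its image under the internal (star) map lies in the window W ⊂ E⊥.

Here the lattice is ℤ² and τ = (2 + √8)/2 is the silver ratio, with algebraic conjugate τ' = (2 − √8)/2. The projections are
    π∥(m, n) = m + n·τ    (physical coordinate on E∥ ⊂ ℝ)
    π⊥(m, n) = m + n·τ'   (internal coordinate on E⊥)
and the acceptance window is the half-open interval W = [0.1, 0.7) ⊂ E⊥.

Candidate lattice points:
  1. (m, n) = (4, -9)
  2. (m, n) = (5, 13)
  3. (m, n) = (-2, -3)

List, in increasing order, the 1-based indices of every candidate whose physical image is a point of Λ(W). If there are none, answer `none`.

none

τ' = (2−√8)/2 ≈ -0.41421.
candidate 1: (m,n)=(4,-9) → π∥ = 4-9·τ ≈ -17.72792, π⊥ = 4-9·τ' ≈ 7.72792 ∉ [0.1, 0.7) ⇒ out
candidate 2: (m,n)=(5,13) → π∥ = 5+13·τ ≈ 36.38478, π⊥ = 5+13·τ' ≈ -0.38478 ∉ [0.1, 0.7) ⇒ out
candidate 3: (m,n)=(-2,-3) → π∥ = -2-3·τ ≈ -9.24264, π⊥ = -2-3·τ' ≈ -0.75736 ∉ [0.1, 0.7) ⇒ out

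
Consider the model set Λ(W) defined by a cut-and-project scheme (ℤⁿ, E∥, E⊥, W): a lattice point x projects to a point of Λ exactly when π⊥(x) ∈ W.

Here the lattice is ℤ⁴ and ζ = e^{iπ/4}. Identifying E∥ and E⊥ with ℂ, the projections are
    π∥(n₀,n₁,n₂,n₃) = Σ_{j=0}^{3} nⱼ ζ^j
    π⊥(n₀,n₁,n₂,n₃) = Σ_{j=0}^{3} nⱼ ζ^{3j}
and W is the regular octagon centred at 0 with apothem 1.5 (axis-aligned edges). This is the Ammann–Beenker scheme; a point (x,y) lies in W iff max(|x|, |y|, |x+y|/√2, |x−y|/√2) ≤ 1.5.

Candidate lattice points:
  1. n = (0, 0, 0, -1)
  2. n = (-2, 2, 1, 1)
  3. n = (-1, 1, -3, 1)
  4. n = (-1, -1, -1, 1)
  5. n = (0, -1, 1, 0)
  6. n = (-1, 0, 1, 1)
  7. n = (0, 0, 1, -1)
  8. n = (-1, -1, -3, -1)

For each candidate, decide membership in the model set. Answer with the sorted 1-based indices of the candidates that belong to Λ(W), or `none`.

1, 4, 6

Internal map: ζ^{3j} for j=0..3 gives (1,0), (−√2/2,√2/2), (0,−1), (√2/2,√2/2).
candidate 1: n = (0, 0, 0, -1) → π⊥ ≈ (-0.70711, -0.70711); max(|x|,|y|,|x±y|/√2) = 1.00000 ≤ 1.5 ⇒ ∈ W
candidate 2: n = (-2, 2, 1, 1) → π⊥ ≈ (-2.70711, +1.12132); max(|x|,|y|,|x±y|/√2) = 2.70711 > 1.5 ⇒ ∉ W
candidate 3: n = (-1, 1, -3, 1) → π⊥ ≈ (-1.00000, +4.41421); max(|x|,|y|,|x±y|/√2) = 4.41421 > 1.5 ⇒ ∉ W
candidate 4: n = (-1, -1, -1, 1) → π⊥ ≈ (+0.41421, +1.00000); max(|x|,|y|,|x±y|/√2) = 1.00000 ≤ 1.5 ⇒ ∈ W
candidate 5: n = (0, -1, 1, 0) → π⊥ ≈ (+0.70711, -1.70711); max(|x|,|y|,|x±y|/√2) = 1.70711 > 1.5 ⇒ ∉ W
candidate 6: n = (-1, 0, 1, 1) → π⊥ ≈ (-0.29289, -0.29289); max(|x|,|y|,|x±y|/√2) = 0.41421 ≤ 1.5 ⇒ ∈ W
candidate 7: n = (0, 0, 1, -1) → π⊥ ≈ (-0.70711, -1.70711); max(|x|,|y|,|x±y|/√2) = 1.70711 > 1.5 ⇒ ∉ W
candidate 8: n = (-1, -1, -3, -1) → π⊥ ≈ (-1.00000, +1.58579); max(|x|,|y|,|x±y|/√2) = 1.82843 > 1.5 ⇒ ∉ W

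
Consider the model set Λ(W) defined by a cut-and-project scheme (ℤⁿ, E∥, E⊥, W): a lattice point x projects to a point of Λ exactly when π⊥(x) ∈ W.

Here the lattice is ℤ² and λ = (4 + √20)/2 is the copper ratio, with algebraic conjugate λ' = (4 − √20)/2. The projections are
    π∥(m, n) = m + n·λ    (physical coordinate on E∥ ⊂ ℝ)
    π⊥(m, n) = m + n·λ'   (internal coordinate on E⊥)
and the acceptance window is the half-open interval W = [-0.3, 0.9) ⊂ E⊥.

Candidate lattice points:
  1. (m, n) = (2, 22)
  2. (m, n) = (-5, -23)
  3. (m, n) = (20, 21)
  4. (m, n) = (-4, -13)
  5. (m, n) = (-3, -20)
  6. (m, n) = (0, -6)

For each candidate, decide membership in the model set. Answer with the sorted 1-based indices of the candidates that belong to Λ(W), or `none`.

2

λ' = (4−√20)/2 ≈ -0.23607.
candidate 1: (m,n)=(2,22) → π∥ = 2+22·λ ≈ 95.19350, π⊥ = 2+22·λ' ≈ -3.19350 ∉ [-0.3, 0.9) ⇒ out
candidate 2: (m,n)=(-5,-23) → π∥ = -5-23·λ ≈ -102.42956, π⊥ = -5-23·λ' ≈ 0.42956 ∈ [-0.3, 0.9) ⇒ IN Λ
candidate 3: (m,n)=(20,21) → π∥ = 20+21·λ ≈ 108.95743, π⊥ = 20+21·λ' ≈ 15.04257 ∉ [-0.3, 0.9) ⇒ out
candidate 4: (m,n)=(-4,-13) → π∥ = -4-13·λ ≈ -59.06888, π⊥ = -4-13·λ' ≈ -0.93112 ∉ [-0.3, 0.9) ⇒ out
candidate 5: (m,n)=(-3,-20) → π∥ = -3-20·λ ≈ -87.72136, π⊥ = -3-20·λ' ≈ 1.72136 ∉ [-0.3, 0.9) ⇒ out
candidate 6: (m,n)=(0,-6) → π∥ = 0-6·λ ≈ -25.41641, π⊥ = 0-6·λ' ≈ 1.41641 ∉ [-0.3, 0.9) ⇒ out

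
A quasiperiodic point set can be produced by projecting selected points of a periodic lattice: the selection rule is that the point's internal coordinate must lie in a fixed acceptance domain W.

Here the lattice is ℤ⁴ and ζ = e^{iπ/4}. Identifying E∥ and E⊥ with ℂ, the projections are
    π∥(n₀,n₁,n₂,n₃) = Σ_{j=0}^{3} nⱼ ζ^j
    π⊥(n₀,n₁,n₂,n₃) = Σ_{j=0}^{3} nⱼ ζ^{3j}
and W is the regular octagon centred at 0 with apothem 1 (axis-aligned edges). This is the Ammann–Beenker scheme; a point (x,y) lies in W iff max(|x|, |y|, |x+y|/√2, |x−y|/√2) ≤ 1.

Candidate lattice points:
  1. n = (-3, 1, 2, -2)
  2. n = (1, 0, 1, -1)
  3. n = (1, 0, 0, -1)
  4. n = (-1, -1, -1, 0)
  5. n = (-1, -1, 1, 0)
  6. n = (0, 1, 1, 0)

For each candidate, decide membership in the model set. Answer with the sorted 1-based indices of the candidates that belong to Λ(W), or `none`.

3, 4, 6

With ζ = e^{iπ/4} the internal vectors are ζ^0,ζ^3,ζ^6,ζ^9.
candidate 1: n = (-3, 1, 2, -2) → π⊥ ≈ (-5.1213, -2.7071); max(|x|,|y|,|x±y|/√2) = 5.5355 > 1 ⇒ ∉ W
candidate 2: n = (1, 0, 1, -1) → π⊥ ≈ (+0.2929, -1.7071); max(|x|,|y|,|x±y|/√2) = 1.7071 > 1 ⇒ ∉ W
candidate 3: n = (1, 0, 0, -1) → π⊥ ≈ (+0.2929, -0.7071); max(|x|,|y|,|x±y|/√2) = 0.7071 ≤ 1 ⇒ ∈ W
candidate 4: n = (-1, -1, -1, 0) → π⊥ ≈ (-0.2929, +0.2929); max(|x|,|y|,|x±y|/√2) = 0.4142 ≤ 1 ⇒ ∈ W
candidate 5: n = (-1, -1, 1, 0) → π⊥ ≈ (-0.2929, -1.7071); max(|x|,|y|,|x±y|/√2) = 1.7071 > 1 ⇒ ∉ W
candidate 6: n = (0, 1, 1, 0) → π⊥ ≈ (-0.7071, -0.2929); max(|x|,|y|,|x±y|/√2) = 0.7071 ≤ 1 ⇒ ∈ W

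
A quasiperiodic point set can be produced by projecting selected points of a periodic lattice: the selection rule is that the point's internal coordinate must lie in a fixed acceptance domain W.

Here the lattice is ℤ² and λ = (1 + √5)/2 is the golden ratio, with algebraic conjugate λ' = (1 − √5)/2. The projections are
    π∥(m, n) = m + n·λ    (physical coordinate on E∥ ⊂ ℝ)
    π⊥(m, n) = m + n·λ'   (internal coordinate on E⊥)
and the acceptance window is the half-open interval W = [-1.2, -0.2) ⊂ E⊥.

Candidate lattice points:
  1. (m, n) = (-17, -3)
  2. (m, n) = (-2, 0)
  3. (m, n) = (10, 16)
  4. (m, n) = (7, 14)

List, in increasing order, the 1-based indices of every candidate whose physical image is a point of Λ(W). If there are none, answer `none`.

Compute λ' = (1−√5)/2 = -0.6180, so π⊥(m,n) = m -0.6180·n.
[1] lift (-17,-3): star map gives -15.1459; window check -1.2 ≤ -15.1459 < -0.2 is false → out
[2] lift (-2,0): star map gives -2.0000; window check -1.2 ≤ -2.0000 < -0.2 is false → out
[3] lift (10,16): star map gives 0.1115; window check -1.2 ≤ 0.1115 < -0.2 is false → out
[4] lift (7,14): star map gives -1.6525; window check -1.2 ≤ -1.6525 < -0.2 is false → out

none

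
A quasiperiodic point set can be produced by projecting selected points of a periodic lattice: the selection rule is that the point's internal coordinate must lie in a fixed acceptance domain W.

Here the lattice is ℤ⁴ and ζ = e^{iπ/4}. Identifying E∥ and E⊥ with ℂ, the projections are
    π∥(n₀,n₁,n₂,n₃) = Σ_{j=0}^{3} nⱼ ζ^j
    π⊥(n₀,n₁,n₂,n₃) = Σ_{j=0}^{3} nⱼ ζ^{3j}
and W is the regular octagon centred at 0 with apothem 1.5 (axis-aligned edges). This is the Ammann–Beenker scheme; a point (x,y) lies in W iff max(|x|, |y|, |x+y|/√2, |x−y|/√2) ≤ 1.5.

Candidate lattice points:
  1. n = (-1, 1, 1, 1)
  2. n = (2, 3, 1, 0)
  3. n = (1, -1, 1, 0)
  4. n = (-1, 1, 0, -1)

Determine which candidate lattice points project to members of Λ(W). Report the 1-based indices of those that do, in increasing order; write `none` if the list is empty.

With ζ = e^{iπ/4} the internal vectors are ζ^0,ζ^3,ζ^6,ζ^9.
candidate 1: n = (-1, 1, 1, 1) → π⊥ ≈ (-1.0000, +0.4142); max(|x|,|y|,|x±y|/√2) = 1.0000 ≤ 1.5 ⇒ ∈ W
candidate 2: n = (2, 3, 1, 0) → π⊥ ≈ (-0.1213, +1.1213); max(|x|,|y|,|x±y|/√2) = 1.1213 ≤ 1.5 ⇒ ∈ W
candidate 3: n = (1, -1, 1, 0) → π⊥ ≈ (+1.7071, -1.7071); max(|x|,|y|,|x±y|/√2) = 2.4142 > 1.5 ⇒ ∉ W
candidate 4: n = (-1, 1, 0, -1) → π⊥ ≈ (-2.4142, +0.0000); max(|x|,|y|,|x±y|/√2) = 2.4142 > 1.5 ⇒ ∉ W

1, 2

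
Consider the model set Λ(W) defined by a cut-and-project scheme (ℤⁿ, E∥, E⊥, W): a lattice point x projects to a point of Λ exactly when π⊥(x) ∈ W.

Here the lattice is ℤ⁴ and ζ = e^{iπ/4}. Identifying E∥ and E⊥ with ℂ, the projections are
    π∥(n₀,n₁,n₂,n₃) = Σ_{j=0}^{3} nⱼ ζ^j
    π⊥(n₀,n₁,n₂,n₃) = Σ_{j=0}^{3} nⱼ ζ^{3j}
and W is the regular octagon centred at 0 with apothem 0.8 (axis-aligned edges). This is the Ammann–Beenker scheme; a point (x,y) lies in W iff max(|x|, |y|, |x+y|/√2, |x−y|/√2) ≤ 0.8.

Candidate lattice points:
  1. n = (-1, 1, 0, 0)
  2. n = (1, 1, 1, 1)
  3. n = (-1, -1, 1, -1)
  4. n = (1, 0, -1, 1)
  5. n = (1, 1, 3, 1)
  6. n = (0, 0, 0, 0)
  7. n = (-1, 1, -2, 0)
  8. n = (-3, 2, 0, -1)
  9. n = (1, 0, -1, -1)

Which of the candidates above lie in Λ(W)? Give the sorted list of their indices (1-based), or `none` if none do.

6, 9

Internal map: ζ^{3j} for j=0..3 gives (1,0), (−√2/2,√2/2), (0,−1), (√2/2,√2/2).
candidate 1: n = (-1, 1, 0, 0) → π⊥ ≈ (-1.7071, +0.7071); max(|x|,|y|,|x±y|/√2) = 1.7071 > 0.8 ⇒ ∉ W
candidate 2: n = (1, 1, 1, 1) → π⊥ ≈ (+1.0000, +0.4142); max(|x|,|y|,|x±y|/√2) = 1.0000 > 0.8 ⇒ ∉ W
candidate 3: n = (-1, -1, 1, -1) → π⊥ ≈ (-1.0000, -2.4142); max(|x|,|y|,|x±y|/√2) = 2.4142 > 0.8 ⇒ ∉ W
candidate 4: n = (1, 0, -1, 1) → π⊥ ≈ (+1.7071, +1.7071); max(|x|,|y|,|x±y|/√2) = 2.4142 > 0.8 ⇒ ∉ W
candidate 5: n = (1, 1, 3, 1) → π⊥ ≈ (+1.0000, -1.5858); max(|x|,|y|,|x±y|/√2) = 1.8284 > 0.8 ⇒ ∉ W
candidate 6: n = (0, 0, 0, 0) → π⊥ ≈ (+0.0000, +0.0000); max(|x|,|y|,|x±y|/√2) = 0.0000 ≤ 0.8 ⇒ ∈ W
candidate 7: n = (-1, 1, -2, 0) → π⊥ ≈ (-1.7071, +2.7071); max(|x|,|y|,|x±y|/√2) = 3.1213 > 0.8 ⇒ ∉ W
candidate 8: n = (-3, 2, 0, -1) → π⊥ ≈ (-5.1213, +0.7071); max(|x|,|y|,|x±y|/√2) = 5.1213 > 0.8 ⇒ ∉ W
candidate 9: n = (1, 0, -1, -1) → π⊥ ≈ (+0.2929, +0.2929); max(|x|,|y|,|x±y|/√2) = 0.4142 ≤ 0.8 ⇒ ∈ W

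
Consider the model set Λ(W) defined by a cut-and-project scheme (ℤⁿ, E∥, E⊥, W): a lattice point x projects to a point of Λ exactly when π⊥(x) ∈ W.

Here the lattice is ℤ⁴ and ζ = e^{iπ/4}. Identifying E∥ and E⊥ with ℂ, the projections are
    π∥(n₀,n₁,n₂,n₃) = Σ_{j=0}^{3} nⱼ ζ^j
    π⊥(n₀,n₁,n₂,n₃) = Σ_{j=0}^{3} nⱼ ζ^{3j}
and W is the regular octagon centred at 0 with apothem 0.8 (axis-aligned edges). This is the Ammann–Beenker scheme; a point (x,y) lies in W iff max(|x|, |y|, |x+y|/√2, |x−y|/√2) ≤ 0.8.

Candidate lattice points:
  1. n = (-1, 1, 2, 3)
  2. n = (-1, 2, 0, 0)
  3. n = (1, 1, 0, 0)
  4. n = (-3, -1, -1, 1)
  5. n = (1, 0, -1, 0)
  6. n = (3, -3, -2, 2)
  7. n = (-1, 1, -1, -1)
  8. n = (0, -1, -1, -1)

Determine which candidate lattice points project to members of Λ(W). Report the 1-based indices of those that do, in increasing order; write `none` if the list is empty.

π⊥(n) = n₀ + n₁ζ³ + n₂ζ⁶ + n₃ζ⁹ where ζ = e^{iπ/4}.
#1 (-1, 1, 2, 3): internal (0.4142, 0.8284); octagon support 0.8787 vs apothem 0.8 → ∉ W
#2 (-1, 2, 0, 0): internal (-2.4142, 1.4142); octagon support 2.7071 vs apothem 0.8 → ∉ W
#3 (1, 1, 0, 0): internal (0.2929, 0.7071); octagon support 0.7071 vs apothem 0.8 → ∈ W
#4 (-3, -1, -1, 1): internal (-1.5858, 1.0000); octagon support 1.8284 vs apothem 0.8 → ∉ W
#5 (1, 0, -1, 0): internal (1.0000, 1.0000); octagon support 1.4142 vs apothem 0.8 → ∉ W
#6 (3, -3, -2, 2): internal (6.5355, 1.2929); octagon support 6.5355 vs apothem 0.8 → ∉ W
#7 (-1, 1, -1, -1): internal (-2.4142, 1.0000); octagon support 2.4142 vs apothem 0.8 → ∉ W
#8 (0, -1, -1, -1): internal (0.0000, -0.4142); octagon support 0.4142 vs apothem 0.8 → ∈ W

3, 8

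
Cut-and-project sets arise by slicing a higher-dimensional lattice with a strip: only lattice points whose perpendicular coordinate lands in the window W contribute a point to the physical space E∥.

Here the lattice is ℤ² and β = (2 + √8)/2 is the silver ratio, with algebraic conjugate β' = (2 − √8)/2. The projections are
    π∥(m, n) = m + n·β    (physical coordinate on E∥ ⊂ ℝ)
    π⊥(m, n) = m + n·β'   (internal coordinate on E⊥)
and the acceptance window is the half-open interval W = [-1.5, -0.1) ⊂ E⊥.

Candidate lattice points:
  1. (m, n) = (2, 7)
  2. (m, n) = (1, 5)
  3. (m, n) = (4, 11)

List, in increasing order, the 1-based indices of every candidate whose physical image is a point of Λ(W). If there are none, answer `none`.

1, 2, 3

β' = (2−√8)/2 ≈ -0.4142.
#1 (2,7): internal coord 2 + (7)·β' = -0.8995; -0.8995 ∈ [-1.5, -0.1) → IN Λ
#2 (1,5): internal coord 1 + (5)·β' = -1.0711; -1.0711 ∈ [-1.5, -0.1) → IN Λ
#3 (4,11): internal coord 4 + (11)·β' = -0.5563; -0.5563 ∈ [-1.5, -0.1) → IN Λ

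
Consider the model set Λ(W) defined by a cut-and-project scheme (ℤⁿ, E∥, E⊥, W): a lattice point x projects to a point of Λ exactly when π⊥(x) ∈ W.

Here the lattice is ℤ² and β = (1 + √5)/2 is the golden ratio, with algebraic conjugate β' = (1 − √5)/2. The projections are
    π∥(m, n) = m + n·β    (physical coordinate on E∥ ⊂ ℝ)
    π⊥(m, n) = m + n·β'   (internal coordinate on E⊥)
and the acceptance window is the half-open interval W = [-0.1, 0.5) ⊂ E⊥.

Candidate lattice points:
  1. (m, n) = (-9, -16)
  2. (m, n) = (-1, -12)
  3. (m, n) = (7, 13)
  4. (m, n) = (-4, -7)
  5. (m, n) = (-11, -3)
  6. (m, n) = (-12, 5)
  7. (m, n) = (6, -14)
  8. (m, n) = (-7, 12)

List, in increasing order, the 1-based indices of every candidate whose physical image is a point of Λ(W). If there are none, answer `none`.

4

Numerically β ≈ 1.618034 and β' = −1/β ≈ -0.618034.
[1] lift (-9,-16): star map gives 0.888544; window check -0.1 ≤ 0.888544 < 0.5 is false → out
[2] lift (-1,-12): star map gives 6.416408; window check -0.1 ≤ 6.416408 < 0.5 is false → out
[3] lift (7,13): star map gives -1.034442; window check -0.1 ≤ -1.034442 < 0.5 is false → out
[4] lift (-4,-7): star map gives 0.326238; window check -0.1 ≤ 0.326238 < 0.5 is true → IN Λ
[5] lift (-11,-3): star map gives -9.145898; window check -0.1 ≤ -9.145898 < 0.5 is false → out
[6] lift (-12,5): star map gives -15.090170; window check -0.1 ≤ -15.090170 < 0.5 is false → out
[7] lift (6,-14): star map gives 14.652476; window check -0.1 ≤ 14.652476 < 0.5 is false → out
[8] lift (-7,12): star map gives -14.416408; window check -0.1 ≤ -14.416408 < 0.5 is false → out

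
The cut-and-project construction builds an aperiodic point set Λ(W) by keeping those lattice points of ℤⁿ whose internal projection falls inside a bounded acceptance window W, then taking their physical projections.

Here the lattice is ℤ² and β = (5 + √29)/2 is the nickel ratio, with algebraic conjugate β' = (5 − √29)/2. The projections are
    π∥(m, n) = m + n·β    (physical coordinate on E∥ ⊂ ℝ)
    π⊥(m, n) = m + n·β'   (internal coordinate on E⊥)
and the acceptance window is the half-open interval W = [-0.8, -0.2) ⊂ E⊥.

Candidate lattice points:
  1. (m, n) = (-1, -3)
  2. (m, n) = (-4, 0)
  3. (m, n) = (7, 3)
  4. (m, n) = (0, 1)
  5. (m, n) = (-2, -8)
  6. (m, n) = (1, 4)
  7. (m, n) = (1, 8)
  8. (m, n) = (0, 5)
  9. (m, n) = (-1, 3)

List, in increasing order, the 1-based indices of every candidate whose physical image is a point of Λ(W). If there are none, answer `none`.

1, 5, 7

Compute β' = (5−√29)/2 = -0.1926, so π⊥(m,n) = m -0.1926·n.
#1 (-1,-3): internal coord -1 + (-3)·β' = -0.4223; -0.4223 ∈ [-0.8, -0.2) → IN Λ
#2 (-4,0): internal coord -4 + (0)·β' = -4.0000; -4.0000 ∉ [-0.8, -0.2) → out
#3 (7,3): internal coord 7 + (3)·β' = +6.4223; +6.4223 ∉ [-0.8, -0.2) → out
#4 (0,1): internal coord 0 + (1)·β' = -0.1926; -0.1926 ∉ [-0.8, -0.2) → out
#5 (-2,-8): internal coord -2 + (-8)·β' = -0.4593; -0.4593 ∈ [-0.8, -0.2) → IN Λ
#6 (1,4): internal coord 1 + (4)·β' = +0.2297; +0.2297 ∉ [-0.8, -0.2) → out
#7 (1,8): internal coord 1 + (8)·β' = -0.5407; -0.5407 ∈ [-0.8, -0.2) → IN Λ
#8 (0,5): internal coord 0 + (5)·β' = -0.9629; -0.9629 ∉ [-0.8, -0.2) → out
#9 (-1,3): internal coord -1 + (3)·β' = -1.5777; -1.5777 ∉ [-0.8, -0.2) → out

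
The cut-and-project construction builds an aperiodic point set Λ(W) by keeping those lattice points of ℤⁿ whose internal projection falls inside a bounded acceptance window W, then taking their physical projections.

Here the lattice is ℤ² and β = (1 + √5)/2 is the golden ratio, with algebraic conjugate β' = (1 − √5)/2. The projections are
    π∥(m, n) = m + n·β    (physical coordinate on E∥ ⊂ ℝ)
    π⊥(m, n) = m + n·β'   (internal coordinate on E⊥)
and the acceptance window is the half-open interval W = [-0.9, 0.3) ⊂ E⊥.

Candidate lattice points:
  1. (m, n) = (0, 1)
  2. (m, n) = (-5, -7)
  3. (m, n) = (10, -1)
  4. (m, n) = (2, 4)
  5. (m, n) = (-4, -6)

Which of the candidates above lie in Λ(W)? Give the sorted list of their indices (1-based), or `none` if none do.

1, 2, 4, 5

Numerically β ≈ 1.618034 and β' = −1/β ≈ -0.618034.
#1 (0,1): internal coord 0 + (1)·β' = -0.618034; -0.618034 ∈ [-0.9, 0.3) → IN Λ
#2 (-5,-7): internal coord -5 + (-7)·β' = -0.673762; -0.673762 ∈ [-0.9, 0.3) → IN Λ
#3 (10,-1): internal coord 10 + (-1)·β' = +10.618034; +10.618034 ∉ [-0.9, 0.3) → out
#4 (2,4): internal coord 2 + (4)·β' = -0.472136; -0.472136 ∈ [-0.9, 0.3) → IN Λ
#5 (-4,-6): internal coord -4 + (-6)·β' = -0.291796; -0.291796 ∈ [-0.9, 0.3) → IN Λ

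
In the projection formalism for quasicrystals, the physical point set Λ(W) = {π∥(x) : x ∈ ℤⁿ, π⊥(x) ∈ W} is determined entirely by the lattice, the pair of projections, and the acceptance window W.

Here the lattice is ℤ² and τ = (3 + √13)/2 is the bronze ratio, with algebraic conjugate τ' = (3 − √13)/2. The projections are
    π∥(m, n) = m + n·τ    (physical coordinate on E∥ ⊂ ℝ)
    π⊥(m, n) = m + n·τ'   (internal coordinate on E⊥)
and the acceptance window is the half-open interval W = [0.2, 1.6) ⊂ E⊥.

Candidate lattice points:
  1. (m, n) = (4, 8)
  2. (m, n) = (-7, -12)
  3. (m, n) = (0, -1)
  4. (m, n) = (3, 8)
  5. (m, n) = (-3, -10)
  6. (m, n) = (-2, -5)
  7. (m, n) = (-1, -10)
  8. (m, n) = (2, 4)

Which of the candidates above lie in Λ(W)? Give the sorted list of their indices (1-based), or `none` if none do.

1, 3, 4, 8

τ' = (3−√13)/2 ≈ -0.302776.
candidate 1: (m,n)=(4,8) → π∥ = 4+8·τ ≈ 30.422205, π⊥ = 4+8·τ' ≈ 1.577795 ∈ [0.2, 1.6) ⇒ IN Λ
candidate 2: (m,n)=(-7,-12) → π∥ = -7-12·τ ≈ -46.633308, π⊥ = -7-12·τ' ≈ -3.366692 ∉ [0.2, 1.6) ⇒ out
candidate 3: (m,n)=(0,-1) → π∥ = 0-1·τ ≈ -3.302776, π⊥ = 0-1·τ' ≈ 0.302776 ∈ [0.2, 1.6) ⇒ IN Λ
candidate 4: (m,n)=(3,8) → π∥ = 3+8·τ ≈ 29.422205, π⊥ = 3+8·τ' ≈ 0.577795 ∈ [0.2, 1.6) ⇒ IN Λ
candidate 5: (m,n)=(-3,-10) → π∥ = -3-10·τ ≈ -36.027756, π⊥ = -3-10·τ' ≈ 0.027756 ∉ [0.2, 1.6) ⇒ out
candidate 6: (m,n)=(-2,-5) → π∥ = -2-5·τ ≈ -18.513878, π⊥ = -2-5·τ' ≈ -0.486122 ∉ [0.2, 1.6) ⇒ out
candidate 7: (m,n)=(-1,-10) → π∥ = -1-10·τ ≈ -34.027756, π⊥ = -1-10·τ' ≈ 2.027756 ∉ [0.2, 1.6) ⇒ out
candidate 8: (m,n)=(2,4) → π∥ = 2+4·τ ≈ 15.211103, π⊥ = 2+4·τ' ≈ 0.788897 ∈ [0.2, 1.6) ⇒ IN Λ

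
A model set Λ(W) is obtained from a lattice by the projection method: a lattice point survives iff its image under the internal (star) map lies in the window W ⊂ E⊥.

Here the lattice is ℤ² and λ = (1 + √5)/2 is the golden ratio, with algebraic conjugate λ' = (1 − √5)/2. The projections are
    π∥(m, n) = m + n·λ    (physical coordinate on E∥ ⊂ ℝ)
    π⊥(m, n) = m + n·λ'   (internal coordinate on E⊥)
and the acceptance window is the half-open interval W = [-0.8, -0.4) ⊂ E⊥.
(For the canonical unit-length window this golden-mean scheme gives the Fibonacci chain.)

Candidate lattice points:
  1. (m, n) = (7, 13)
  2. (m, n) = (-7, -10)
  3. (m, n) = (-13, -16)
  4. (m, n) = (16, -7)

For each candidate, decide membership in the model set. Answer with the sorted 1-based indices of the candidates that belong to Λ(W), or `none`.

none

Numerically λ ≈ 1.61803 and λ' = −1/λ ≈ -0.61803.
#1 (7,13): internal coord 7 + (13)·λ' = -1.03444; -1.03444 ∉ [-0.8, -0.4) → out
#2 (-7,-10): internal coord -7 + (-10)·λ' = -0.81966; -0.81966 ∉ [-0.8, -0.4) → out
#3 (-13,-16): internal coord -13 + (-16)·λ' = -3.11146; -3.11146 ∉ [-0.8, -0.4) → out
#4 (16,-7): internal coord 16 + (-7)·λ' = +20.32624; +20.32624 ∉ [-0.8, -0.4) → out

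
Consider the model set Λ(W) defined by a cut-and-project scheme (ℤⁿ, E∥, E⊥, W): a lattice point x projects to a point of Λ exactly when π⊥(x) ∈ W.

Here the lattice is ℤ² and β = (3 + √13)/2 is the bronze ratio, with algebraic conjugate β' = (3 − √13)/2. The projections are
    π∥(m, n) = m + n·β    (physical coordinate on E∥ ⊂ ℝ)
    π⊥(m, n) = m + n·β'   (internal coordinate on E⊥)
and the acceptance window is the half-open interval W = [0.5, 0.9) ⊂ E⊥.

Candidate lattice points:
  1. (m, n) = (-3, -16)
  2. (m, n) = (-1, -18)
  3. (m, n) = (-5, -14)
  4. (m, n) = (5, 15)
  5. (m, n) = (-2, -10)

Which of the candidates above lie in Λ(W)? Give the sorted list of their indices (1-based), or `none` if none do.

none

Numerically β ≈ 3.302776 and β' = −1/β ≈ -0.302776.
#1 (-3,-16): internal coord -3 + (-16)·β' = +1.844410; +1.844410 ∉ [0.5, 0.9) → out
#2 (-1,-18): internal coord -1 + (-18)·β' = +4.449961; +4.449961 ∉ [0.5, 0.9) → out
#3 (-5,-14): internal coord -5 + (-14)·β' = -0.761141; -0.761141 ∉ [0.5, 0.9) → out
#4 (5,15): internal coord 5 + (15)·β' = +0.458365; +0.458365 ∉ [0.5, 0.9) → out
#5 (-2,-10): internal coord -2 + (-10)·β' = +1.027756; +1.027756 ∉ [0.5, 0.9) → out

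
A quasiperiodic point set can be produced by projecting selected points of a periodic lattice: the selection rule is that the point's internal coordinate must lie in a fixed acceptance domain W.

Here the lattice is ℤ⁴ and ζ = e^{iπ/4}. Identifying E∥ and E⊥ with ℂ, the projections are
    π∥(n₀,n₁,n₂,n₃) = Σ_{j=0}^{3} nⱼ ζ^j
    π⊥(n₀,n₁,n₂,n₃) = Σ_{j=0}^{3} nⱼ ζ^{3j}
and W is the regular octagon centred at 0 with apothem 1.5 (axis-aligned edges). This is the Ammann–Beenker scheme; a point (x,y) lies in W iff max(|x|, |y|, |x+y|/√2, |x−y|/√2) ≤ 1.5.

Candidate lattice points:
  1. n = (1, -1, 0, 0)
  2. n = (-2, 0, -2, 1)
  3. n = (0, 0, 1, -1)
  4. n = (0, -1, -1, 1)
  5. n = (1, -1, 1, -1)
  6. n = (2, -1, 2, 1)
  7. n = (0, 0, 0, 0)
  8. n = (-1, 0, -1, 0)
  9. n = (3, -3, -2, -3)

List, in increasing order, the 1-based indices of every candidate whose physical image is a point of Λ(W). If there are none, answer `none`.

7, 8

π⊥(n) = n₀ + n₁ζ³ + n₂ζ⁶ + n₃ζ⁹ where ζ = e^{iπ/4}.
candidate 1: n = (1, -1, 0, 0) → π⊥ ≈ (+1.70711, -0.70711); max(|x|,|y|,|x±y|/√2) = 1.70711 > 1.5 ⇒ ∉ W
candidate 2: n = (-2, 0, -2, 1) → π⊥ ≈ (-1.29289, +2.70711); max(|x|,|y|,|x±y|/√2) = 2.82843 > 1.5 ⇒ ∉ W
candidate 3: n = (0, 0, 1, -1) → π⊥ ≈ (-0.70711, -1.70711); max(|x|,|y|,|x±y|/√2) = 1.70711 > 1.5 ⇒ ∉ W
candidate 4: n = (0, -1, -1, 1) → π⊥ ≈ (+1.41421, +1.00000); max(|x|,|y|,|x±y|/√2) = 1.70711 > 1.5 ⇒ ∉ W
candidate 5: n = (1, -1, 1, -1) → π⊥ ≈ (+1.00000, -2.41421); max(|x|,|y|,|x±y|/√2) = 2.41421 > 1.5 ⇒ ∉ W
candidate 6: n = (2, -1, 2, 1) → π⊥ ≈ (+3.41421, -2.00000); max(|x|,|y|,|x±y|/√2) = 3.82843 > 1.5 ⇒ ∉ W
candidate 7: n = (0, 0, 0, 0) → π⊥ ≈ (+0.00000, +0.00000); max(|x|,|y|,|x±y|/√2) = 0.00000 ≤ 1.5 ⇒ ∈ W
candidate 8: n = (-1, 0, -1, 0) → π⊥ ≈ (-1.00000, +1.00000); max(|x|,|y|,|x±y|/√2) = 1.41421 ≤ 1.5 ⇒ ∈ W
candidate 9: n = (3, -3, -2, -3) → π⊥ ≈ (+3.00000, -2.24264); max(|x|,|y|,|x±y|/√2) = 3.70711 > 1.5 ⇒ ∉ W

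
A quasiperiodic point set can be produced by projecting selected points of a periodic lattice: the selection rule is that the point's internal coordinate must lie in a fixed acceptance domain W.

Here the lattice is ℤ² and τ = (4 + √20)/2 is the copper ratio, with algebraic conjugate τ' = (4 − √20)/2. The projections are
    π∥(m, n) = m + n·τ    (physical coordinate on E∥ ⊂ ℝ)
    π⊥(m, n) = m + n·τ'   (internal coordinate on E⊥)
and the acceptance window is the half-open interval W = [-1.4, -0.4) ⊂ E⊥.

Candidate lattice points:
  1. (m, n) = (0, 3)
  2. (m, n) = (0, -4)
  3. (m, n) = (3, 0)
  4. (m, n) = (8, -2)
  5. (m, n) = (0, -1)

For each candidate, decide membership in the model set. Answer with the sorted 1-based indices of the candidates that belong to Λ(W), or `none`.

1

τ' = (4−√20)/2 ≈ -0.23607.
candidate 1: (m,n)=(0,3) → π∥ = 0+3·τ ≈ 12.70820, π⊥ = 0+3·τ' ≈ -0.70820 ∈ [-1.4, -0.4) ⇒ IN Λ
candidate 2: (m,n)=(0,-4) → π∥ = 0-4·τ ≈ -16.94427, π⊥ = 0-4·τ' ≈ 0.94427 ∉ [-1.4, -0.4) ⇒ out
candidate 3: (m,n)=(3,0) → π∥ = 3+0·τ ≈ 3.00000, π⊥ = 3+0·τ' ≈ 3.00000 ∉ [-1.4, -0.4) ⇒ out
candidate 4: (m,n)=(8,-2) → π∥ = 8-2·τ ≈ -0.47214, π⊥ = 8-2·τ' ≈ 8.47214 ∉ [-1.4, -0.4) ⇒ out
candidate 5: (m,n)=(0,-1) → π∥ = 0-1·τ ≈ -4.23607, π⊥ = 0-1·τ' ≈ 0.23607 ∉ [-1.4, -0.4) ⇒ out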